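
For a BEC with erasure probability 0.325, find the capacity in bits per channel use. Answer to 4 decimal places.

0.6750 bits

Binary erasure channel: capacity C = 1 − ε.
C = 1 − 0.325 = 0.6750 bits per channel use.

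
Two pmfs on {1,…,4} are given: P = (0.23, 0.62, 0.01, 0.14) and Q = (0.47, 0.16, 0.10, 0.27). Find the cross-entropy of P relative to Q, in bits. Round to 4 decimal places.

H(P,Q) = −Σ p·log₂ q.
  −0.23·log₂(0.47) = 0.25053
  −0.62·log₂(0.16) = 1.63919
  −0.01·log₂(0.10) = 0.03322
  −0.14·log₂(0.27) = 0.26446
H(P,Q) = 2.1874 bits.

2.1874 bits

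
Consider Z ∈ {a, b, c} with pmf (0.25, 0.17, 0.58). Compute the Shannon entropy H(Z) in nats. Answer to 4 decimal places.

H(Z) = −Σ p·ln p.
  −(0.25)·ln(0.25) = 0.34657
  −(0.17)·ln(0.17) = 0.30123
  −(0.58)·ln(0.58) = 0.31594
Sum: 0.34657 + 0.30123 + 0.31594 = 0.9637 nats.

0.9637 nats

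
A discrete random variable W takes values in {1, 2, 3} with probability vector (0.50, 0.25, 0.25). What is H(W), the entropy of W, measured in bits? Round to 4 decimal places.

H(W) = −Σ p·log₂ p.
  −(0.50)·log₂(0.50) = 0.50000
  −(0.25)·log₂(0.25) = 0.50000
  −(0.25)·log₂(0.25) = 0.50000
Sum: 0.50000 + 0.50000 + 0.50000 = 1.5000 bits.

1.5000 bits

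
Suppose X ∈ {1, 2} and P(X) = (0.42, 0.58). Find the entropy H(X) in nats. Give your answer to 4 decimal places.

0.6803 nats

H(X) = −Σ p·ln p.
  −(0.42)·ln(0.42) = 0.36435
  −(0.58)·ln(0.58) = 0.31594
Sum: 0.36435 + 0.31594 = 0.6803 nats.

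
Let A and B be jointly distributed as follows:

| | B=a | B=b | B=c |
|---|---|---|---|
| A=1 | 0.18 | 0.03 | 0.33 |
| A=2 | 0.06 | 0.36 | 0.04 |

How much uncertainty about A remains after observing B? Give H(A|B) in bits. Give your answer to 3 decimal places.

0.530 bits

Marginals: p(A) = (0.5400, 0.4600), p(B) = (0.2400, 0.3900, 0.3700).
H(A|B) = Σ p(B) · H(A|B=·).
  B=a: p=0.2400, H(A|B=a) = 0.8113
  B=b: p=0.3900, H(A|B=b) = 0.3912
  B=c: p=0.3700, H(A|B=c) = 0.4942
Weighted sum = 0.530 bits.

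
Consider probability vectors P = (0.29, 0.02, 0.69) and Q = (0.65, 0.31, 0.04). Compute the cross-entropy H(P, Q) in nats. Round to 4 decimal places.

H(P,Q) = −Σ p·ln q.
  −0.29·ln(0.65) = 0.12493
  −0.02·ln(0.31) = 0.02342
  −0.69·ln(0.04) = 2.22102
H(P,Q) = 2.3694 nats.

2.3694 nats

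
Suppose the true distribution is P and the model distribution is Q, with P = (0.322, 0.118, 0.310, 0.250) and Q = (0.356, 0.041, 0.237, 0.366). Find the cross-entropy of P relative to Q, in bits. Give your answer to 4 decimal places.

H(P,Q) = −Σ p·log₂ q.
  −0.322·log₂(0.356) = 0.47980
  −0.118·log₂(0.041) = 0.54377
  −0.310·log₂(0.237) = 0.64388
  −0.250·log₂(0.366) = 0.36252
H(P,Q) = 2.0300 bits.

2.0300 bits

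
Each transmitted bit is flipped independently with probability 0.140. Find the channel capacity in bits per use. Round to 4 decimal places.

Binary symmetric channel: C = 1 − h₂(ε) where h₂ is the binary entropy function.
h₂(0.140) = −0.140·log₂0.140 − 0.860·log₂0.860 = 0.5842.
C = 1 − 0.5842 = 0.4158 bits per channel use.

0.4158 bits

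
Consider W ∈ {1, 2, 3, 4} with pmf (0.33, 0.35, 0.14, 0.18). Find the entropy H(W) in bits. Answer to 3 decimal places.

1.900 bits

H(W) = −Σ p·log₂ p.
  −(0.33)·log₂(0.33) = 0.5278
  −(0.35)·log₂(0.35) = 0.5301
  −(0.14)·log₂(0.14) = 0.3971
  −(0.18)·log₂(0.18) = 0.4453
Sum: 0.5278 + 0.5301 + 0.3971 + 0.4453 = 1.900 bits.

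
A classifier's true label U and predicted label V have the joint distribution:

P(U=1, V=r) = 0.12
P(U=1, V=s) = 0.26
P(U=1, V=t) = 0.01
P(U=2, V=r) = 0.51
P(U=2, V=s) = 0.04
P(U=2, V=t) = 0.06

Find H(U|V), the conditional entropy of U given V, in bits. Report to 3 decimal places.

Marginals: p(U) = (0.3900, 0.6100), p(V) = (0.6300, 0.3000, 0.0700).
H(U|V) = Σ p(V) · H(U|V=·).
  V=r: p=0.6300, H(U|V=r) = 0.7025
  V=s: p=0.3000, H(U|V=s) = 0.5665
  V=t: p=0.0700, H(U|V=t) = 0.5917
Weighted sum = 0.654 bits.

0.654 bits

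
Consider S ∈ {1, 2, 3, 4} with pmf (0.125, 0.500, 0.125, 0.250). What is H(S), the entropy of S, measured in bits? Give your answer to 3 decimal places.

1.750 bits

H(S) = −Σ p·log₂ p.
  −(0.125)·log₂(0.125) = 0.3750
  −(0.500)·log₂(0.500) = 0.5000
  −(0.125)·log₂(0.125) = 0.3750
  −(0.250)·log₂(0.250) = 0.5000
Sum: 0.3750 + 0.5000 + 0.3750 + 0.5000 = 1.750 bits.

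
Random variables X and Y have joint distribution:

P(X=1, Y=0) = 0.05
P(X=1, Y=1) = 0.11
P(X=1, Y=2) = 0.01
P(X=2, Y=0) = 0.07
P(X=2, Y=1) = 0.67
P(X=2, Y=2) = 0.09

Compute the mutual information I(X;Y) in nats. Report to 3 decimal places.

0.025 nats

Marginals: p(X) = (0.1700, 0.8300), p(Y) = (0.1200, 0.7800, 0.1000).
I(X;Y) = Σ p(x,y)·ln[p(x,y)/(p(x)p(y))].
  (1,0): 0.05·ln(2.4510) = 0.0448
  (1,1): 0.11·ln(0.8296) = -0.0206
  (1,2): 0.01·ln(0.5882) = -0.0053
  (2,0): 0.07·ln(0.7028) = -0.0247
  (2,1): 0.67·ln(1.0349) = 0.0230
  (2,2): 0.09·ln(1.0843) = 0.0073
Sum = 0.025 nats.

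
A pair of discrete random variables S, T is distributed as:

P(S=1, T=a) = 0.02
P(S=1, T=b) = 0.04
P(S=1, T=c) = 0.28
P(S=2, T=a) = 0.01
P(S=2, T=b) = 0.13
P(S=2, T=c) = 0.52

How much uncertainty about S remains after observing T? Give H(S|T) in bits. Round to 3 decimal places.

Chain rule: H(S|T) = H(S,T) − H(T).
Marginals: p(S) = (0.3400, 0.6600), p(T) = (0.0300, 0.1700, 0.8000).
H(S,T) = 1.7525 bits; H(T) = 0.8439 bits.
H(S|T) = 1.7525 − 0.8439 = 0.909 bits.

0.909 bits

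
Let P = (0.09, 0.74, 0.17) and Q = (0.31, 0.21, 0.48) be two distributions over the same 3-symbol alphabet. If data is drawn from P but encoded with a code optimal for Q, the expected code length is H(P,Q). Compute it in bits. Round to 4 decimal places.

1.9982 bits

H(P,Q) = −Σ p·log₂ q.
  −0.09·log₂(0.31) = 0.15207
  −0.74·log₂(0.21) = 1.66614
  −0.17·log₂(0.48) = 0.18001
H(P,Q) = 1.9982 bits.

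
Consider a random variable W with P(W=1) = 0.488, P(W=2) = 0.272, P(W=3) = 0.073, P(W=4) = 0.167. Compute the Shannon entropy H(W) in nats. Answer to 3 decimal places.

H(W) = −Σ p·ln p.
  −(0.488)·ln(0.488) = 0.3501
  −(0.272)·ln(0.272) = 0.3541
  −(0.073)·ln(0.073) = 0.1911
  −(0.167)·ln(0.167) = 0.2989
Sum: 0.3501 + 0.3541 + 0.1911 + 0.2989 = 1.194 nats.

1.194 nats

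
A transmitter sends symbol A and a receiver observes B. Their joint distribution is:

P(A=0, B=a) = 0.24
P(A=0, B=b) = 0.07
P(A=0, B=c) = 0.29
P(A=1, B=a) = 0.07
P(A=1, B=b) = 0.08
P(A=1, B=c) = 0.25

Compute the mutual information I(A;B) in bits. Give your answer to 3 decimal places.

Marginals: p(A) = (0.6000, 0.4000), p(B) = (0.3100, 0.1500, 0.5400).
I(A;B) = Σ p(x,y)·log₂[p(x,y)/(p(x)p(y))].
  (0,a): 0.24·log₂(1.2903) = 0.0883
  (0,b): 0.07·log₂(0.7778) = -0.0254
  (0,c): 0.29·log₂(0.8951) = -0.0464
  (1,a): 0.07·log₂(0.5645) = -0.0577
  (1,b): 0.08·log₂(1.3333) = 0.0332
  (1,c): 0.25·log₂(1.1574) = 0.0527
Sum = 0.045 bits.

0.045 bits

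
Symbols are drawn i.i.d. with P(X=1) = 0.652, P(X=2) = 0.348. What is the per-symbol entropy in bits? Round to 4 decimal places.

H(X) = −Σ p·log₂ p.
  −(0.652)·log₂(0.652) = 0.40232
  −(0.348)·log₂(0.348) = 0.52995
Sum: 0.40232 + 0.52995 = 0.9323 bits.

0.9323 bits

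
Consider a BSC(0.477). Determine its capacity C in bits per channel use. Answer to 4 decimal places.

Binary symmetric channel: C = 1 − h₂(ε) where h₂ is the binary entropy function.
h₂(0.477) = −0.477·log₂0.477 − 0.523·log₂0.523 = 0.9985.
C = 1 − 0.9985 = 0.0015 bits per channel use.

0.0015 bits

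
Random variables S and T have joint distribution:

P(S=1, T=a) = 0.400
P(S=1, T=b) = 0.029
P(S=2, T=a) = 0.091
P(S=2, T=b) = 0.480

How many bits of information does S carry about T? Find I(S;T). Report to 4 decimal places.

Marginals: p(S) = (0.4290, 0.5710), p(T) = (0.4910, 0.5090).
I(S;T) = Σ p(x,y)·log₂[p(x,y)/(p(x)p(y))].
  (1,a): 0.400·log₂(1.8990) = 0.37009
  (1,b): 0.029·log₂(0.1328) = -0.08447
  (2,a): 0.091·log₂(0.3246) = -0.14772
  (2,b): 0.480·log₂(1.6515) = 0.34743
Sum = 0.4853 bits.

0.4853 bits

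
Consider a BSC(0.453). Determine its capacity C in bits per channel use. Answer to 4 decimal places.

Binary symmetric channel: C = 1 − h₂(ε) where h₂ is the binary entropy function.
h₂(0.453) = −0.453·log₂0.453 − 0.547·log₂0.547 = 0.9936.
C = 1 − 0.9936 = 0.0064 bits per channel use.

0.0064 bits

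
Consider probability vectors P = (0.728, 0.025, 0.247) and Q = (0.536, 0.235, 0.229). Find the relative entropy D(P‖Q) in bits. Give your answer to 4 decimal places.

D(P‖Q) = Σ p·log₂(p/q).
  0.728·log₂(0.728/0.536) = 0.32156
  0.025·log₂(0.025/0.235) = -0.08082
  0.247·log₂(0.247/0.229) = 0.02696
D(P‖Q) = 0.2677 bits.

0.2677 bits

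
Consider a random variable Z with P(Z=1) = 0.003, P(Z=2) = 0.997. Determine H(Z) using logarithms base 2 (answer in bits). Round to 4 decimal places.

0.0295 bits

H(Z) = −Σ p·log₂ p.
  −(0.003)·log₂(0.003) = 0.02514
  −(0.997)·log₂(0.997) = 0.00432
Sum: 0.02514 + 0.00432 = 0.0295 bits.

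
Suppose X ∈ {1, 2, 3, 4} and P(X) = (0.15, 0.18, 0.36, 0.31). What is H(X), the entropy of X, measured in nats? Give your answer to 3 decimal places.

H(X) = −Σ p·ln p.
  −(0.15)·ln(0.15) = 0.2846
  −(0.18)·ln(0.18) = 0.3087
  −(0.36)·ln(0.36) = 0.3678
  −(0.31)·ln(0.31) = 0.3631
Sum: 0.2846 + 0.3087 + 0.3678 + 0.3631 = 1.324 nats.

1.324 nats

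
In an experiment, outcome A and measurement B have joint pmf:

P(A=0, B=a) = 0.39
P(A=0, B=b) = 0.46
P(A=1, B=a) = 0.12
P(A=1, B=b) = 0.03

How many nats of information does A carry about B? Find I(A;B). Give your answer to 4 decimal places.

Marginals: p(A) = (0.8500, 0.1500), p(B) = (0.5100, 0.4900).
I(A;B) = Σ p(x,y)·ln[p(x,y)/(p(x)p(y))].
  (0,a): 0.39·ln(0.8997) = -0.04124
  (0,b): 0.46·ln(1.1044) = 0.04570
  (1,a): 0.12·ln(1.5686) = 0.05402
  (1,b): 0.03·ln(0.4082) = -0.02688
Sum = 0.0316 nats.

0.0316 nats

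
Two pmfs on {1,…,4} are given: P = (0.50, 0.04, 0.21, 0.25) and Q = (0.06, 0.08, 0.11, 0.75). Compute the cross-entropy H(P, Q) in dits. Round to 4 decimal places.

H(P,Q) = −Σ p·log₁₀ q.
  −0.50·log₁₀(0.06) = 0.61092
  −0.04·log₁₀(0.08) = 0.04388
  −0.21·log₁₀(0.11) = 0.20131
  −0.25·log₁₀(0.75) = 0.03123
H(P,Q) = 0.8873 dits.

0.8873 dits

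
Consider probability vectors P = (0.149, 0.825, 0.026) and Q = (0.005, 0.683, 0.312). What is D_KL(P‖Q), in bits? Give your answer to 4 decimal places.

D(P‖Q) = Σ p·log₂(p/q).
  0.149·log₂(0.149/0.005) = 0.72969
  0.825·log₂(0.825/0.683) = 0.22482
  0.026·log₂(0.026/0.312) = -0.09321
D(P‖Q) = 0.8613 bits.

0.8613 bits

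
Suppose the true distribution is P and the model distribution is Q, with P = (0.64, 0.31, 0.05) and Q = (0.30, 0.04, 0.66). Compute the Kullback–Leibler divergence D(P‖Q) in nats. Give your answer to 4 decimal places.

D(P‖Q) = Σ p·ln(p/q).
  0.64·ln(0.64/0.30) = 0.48492
  0.31·ln(0.31/0.04) = 0.63478
  0.05·ln(0.05/0.66) = -0.12901
D(P‖Q) = 0.9907 nats.

0.9907 nats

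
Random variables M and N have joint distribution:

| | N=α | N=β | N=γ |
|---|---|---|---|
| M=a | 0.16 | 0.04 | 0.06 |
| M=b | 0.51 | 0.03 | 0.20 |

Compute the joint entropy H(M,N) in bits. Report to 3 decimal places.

1.964 bits

H(M,N) = −Σ p(x,y)·log₂ p(x,y) over all 6 cells.
  cell (a,α): −0.16·log₂0.16 = 0.4230
  cell (a,β): −0.04·log₂0.04 = 0.1858
  cell (a,γ): −0.06·log₂0.06 = 0.2435
  cell (b,α): −0.51·log₂0.51 = 0.4954
  cell (b,β): −0.03·log₂0.03 = 0.1518
  cell (b,γ): −0.20·log₂0.20 = 0.4644
Sum = 1.964 bits.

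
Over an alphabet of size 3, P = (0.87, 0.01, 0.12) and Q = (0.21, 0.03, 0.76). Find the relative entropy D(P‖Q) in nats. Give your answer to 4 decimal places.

D(P‖Q) = Σ p·ln(p/q).
  0.87·ln(0.87/0.21) = 1.23661
  0.01·ln(0.01/0.03) = -0.01099
  0.12·ln(0.12/0.76) = -0.22150
D(P‖Q) = 1.0041 nats.

1.0041 nats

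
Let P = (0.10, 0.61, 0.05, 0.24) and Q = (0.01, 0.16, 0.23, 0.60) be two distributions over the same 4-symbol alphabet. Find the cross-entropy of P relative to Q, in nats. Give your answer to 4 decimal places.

1.7745 nats

H(P,Q) = −Σ p·ln q.
  −0.10·ln(0.01) = 0.46052
  −0.61·ln(0.16) = 1.11787
  −0.05·ln(0.23) = 0.07348
  −0.24·ln(0.60) = 0.12260
H(P,Q) = 1.7745 nats.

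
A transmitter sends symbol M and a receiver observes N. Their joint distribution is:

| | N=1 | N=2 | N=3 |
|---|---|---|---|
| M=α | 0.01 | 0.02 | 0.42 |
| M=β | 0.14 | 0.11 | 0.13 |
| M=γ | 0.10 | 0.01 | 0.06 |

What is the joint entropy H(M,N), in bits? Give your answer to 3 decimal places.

H(M,N) = −Σ p(x,y)·log₂ p(x,y) over all 9 cells.
  cell (α,1): −0.01·log₂0.01 = 0.0664
  cell (α,2): −0.02·log₂0.02 = 0.1129
  cell (α,3): −0.42·log₂0.42 = 0.5256
  cell (β,1): −0.14·log₂0.14 = 0.3971
  cell (β,2): −0.11·log₂0.11 = 0.3503
  cell (β,3): −0.13·log₂0.13 = 0.3826
  cell (γ,1): −0.10·log₂0.10 = 0.3322
  cell (γ,2): −0.01·log₂0.01 = 0.0664
  cell (γ,3): −0.06·log₂0.06 = 0.2435
Sum = 2.477 bits.

2.477 bits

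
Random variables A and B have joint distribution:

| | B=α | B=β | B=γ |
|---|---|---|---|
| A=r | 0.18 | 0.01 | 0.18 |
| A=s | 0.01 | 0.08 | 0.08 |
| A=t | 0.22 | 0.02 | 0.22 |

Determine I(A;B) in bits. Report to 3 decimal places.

Marginals: p(A) = (0.3700, 0.1700, 0.4600), p(B) = (0.4100, 0.1100, 0.4800).
I(A;B) = H(A) + H(B) − H(A,B).
H(A) = 1.4807, H(B) = 1.3859, H(A,B) = 2.6805.
I(A;B) = 1.4807 + 1.3859 − 2.6805 = 0.186 bits.

0.186 bits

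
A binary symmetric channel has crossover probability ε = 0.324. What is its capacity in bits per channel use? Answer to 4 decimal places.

0.0913 bits

Binary symmetric channel: C = 1 − h₂(ε) where h₂ is the binary entropy function.
h₂(0.324) = −0.324·log₂0.324 − 0.676·log₂0.676 = 0.9087.
C = 1 − 0.9087 = 0.0913 bits per channel use.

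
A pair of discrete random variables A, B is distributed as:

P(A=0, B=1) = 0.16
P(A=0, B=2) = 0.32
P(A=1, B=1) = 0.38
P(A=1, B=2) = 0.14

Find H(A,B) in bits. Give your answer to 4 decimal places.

H(A,B) = −Σ p(x,y)·log₂ p(x,y) over all 4 cells.
  cell (0,1): −0.16·log₂0.16 = 0.42302
  cell (0,2): −0.32·log₂0.32 = 0.52603
  cell (1,1): −0.38·log₂0.38 = 0.53045
  cell (1,2): −0.14·log₂0.14 = 0.39711
Sum = 1.8766 bits.

1.8766 bits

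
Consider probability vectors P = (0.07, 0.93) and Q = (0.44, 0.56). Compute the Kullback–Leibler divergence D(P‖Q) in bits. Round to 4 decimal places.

0.4949 bits

D(P‖Q) = Σ p·log₂(p/q).
  0.07·log₂(0.07/0.44) = -0.18565
  0.93·log₂(0.93/0.56) = 0.68058
D(P‖Q) = 0.4949 bits.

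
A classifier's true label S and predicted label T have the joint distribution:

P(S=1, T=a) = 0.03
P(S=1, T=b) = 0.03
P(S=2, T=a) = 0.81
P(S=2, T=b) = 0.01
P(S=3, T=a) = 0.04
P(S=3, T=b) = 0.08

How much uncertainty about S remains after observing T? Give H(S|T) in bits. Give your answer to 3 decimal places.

Marginals: p(S) = (0.0600, 0.8200, 0.1200), p(T) = (0.8800, 0.1200).
H(S|T) = Σ p(T) · H(S|T=·).
  T=a: p=0.8800, H(S|T=a) = 0.4789
  T=b: p=0.1200, H(S|T=b) = 1.1887
Weighted sum = 0.564 bits.

0.564 bits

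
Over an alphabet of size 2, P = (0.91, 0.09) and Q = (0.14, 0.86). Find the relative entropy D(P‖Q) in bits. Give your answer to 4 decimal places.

2.1643 bits

D(P‖Q) = Σ p·log₂(p/q).
  0.91·log₂(0.91/0.14) = 2.45740
  0.09·log₂(0.09/0.86) = -0.29307
D(P‖Q) = 2.1643 bits.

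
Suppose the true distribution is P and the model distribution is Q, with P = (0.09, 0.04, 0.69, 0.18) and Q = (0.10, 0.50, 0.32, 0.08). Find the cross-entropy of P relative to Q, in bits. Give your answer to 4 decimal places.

2.1291 bits

H(P,Q) = −Σ p·log₂ q.
  −0.09·log₂(0.10) = 0.29897
  −0.04·log₂(0.50) = 0.04000
  −0.69·log₂(0.32) = 1.13426
  −0.18·log₂(0.08) = 0.65589
H(P,Q) = 2.1291 bits.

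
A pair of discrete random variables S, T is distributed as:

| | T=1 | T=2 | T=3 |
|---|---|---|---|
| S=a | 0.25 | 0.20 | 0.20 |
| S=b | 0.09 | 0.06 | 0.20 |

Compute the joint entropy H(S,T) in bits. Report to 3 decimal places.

H(S,T) = −Σ p(x,y)·log₂ p(x,y) over all 6 cells.
  cell (a,1): −0.25·log₂0.25 = 0.5000
  cell (a,2): −0.20·log₂0.20 = 0.4644
  cell (a,3): −0.20·log₂0.20 = 0.4644
  cell (b,1): −0.09·log₂0.09 = 0.3127
  cell (b,2): −0.06·log₂0.06 = 0.2435
  cell (b,3): −0.20·log₂0.20 = 0.4644
Sum = 2.449 bits.

2.449 bits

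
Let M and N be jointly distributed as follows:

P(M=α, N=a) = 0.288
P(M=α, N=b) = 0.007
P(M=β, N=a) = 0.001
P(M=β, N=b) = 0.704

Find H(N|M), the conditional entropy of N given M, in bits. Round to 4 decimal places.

0.0587 bits

Chain rule: H(N|M) = H(M,N) − H(M).
Marginals: p(M) = (0.2950, 0.7050), p(N) = (0.2890, 0.7110).
H(M,N) = 0.9338 bits; H(M) = 0.8751 bits.
H(N|M) = 0.9338 − 0.8751 = 0.0587 bits.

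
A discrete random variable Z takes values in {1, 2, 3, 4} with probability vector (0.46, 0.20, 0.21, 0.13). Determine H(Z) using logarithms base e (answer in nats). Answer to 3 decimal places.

1.272 nats

H(Z) = −Σ p·ln p.
  −(0.46)·ln(0.46) = 0.3572
  −(0.20)·ln(0.20) = 0.3219
  −(0.21)·ln(0.21) = 0.3277
  −(0.13)·ln(0.13) = 0.2652
Sum: 0.3572 + 0.3219 + 0.3277 + 0.2652 = 1.272 nats.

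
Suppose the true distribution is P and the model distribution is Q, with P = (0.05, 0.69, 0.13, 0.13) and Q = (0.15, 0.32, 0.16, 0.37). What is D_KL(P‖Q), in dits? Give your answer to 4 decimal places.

D(P‖Q) = Σ p·log₁₀(p/q).
  0.05·log₁₀(0.05/0.15) = -0.02386
  0.69·log₁₀(0.69/0.32) = 0.23025
  0.13·log₁₀(0.13/0.16) = -0.01172
  0.13·log₁₀(0.13/0.37) = -0.05905
D(P‖Q) = 0.1356 dits.

0.1356 dits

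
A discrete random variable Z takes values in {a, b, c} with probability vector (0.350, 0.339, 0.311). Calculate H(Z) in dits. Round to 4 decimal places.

0.4766 dits

H(Z) = −Σ p·log₁₀ p.
  −(0.350)·log₁₀(0.350) = 0.15958
  −(0.339)·log₁₀(0.339) = 0.15926
  −(0.311)·log₁₀(0.311) = 0.15775
Sum: 0.15958 + 0.15926 + 0.15775 = 0.4766 dits.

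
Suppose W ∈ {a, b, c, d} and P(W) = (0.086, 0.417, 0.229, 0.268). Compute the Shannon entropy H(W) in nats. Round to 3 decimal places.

H(W) = −Σ p·ln p.
  −(0.086)·ln(0.086) = 0.2110
  −(0.417)·ln(0.417) = 0.3647
  −(0.229)·ln(0.229) = 0.3376
  −(0.268)·ln(0.268) = 0.3529
Sum: 0.2110 + 0.3647 + 0.3376 + 0.3529 = 1.266 nats.

1.266 nats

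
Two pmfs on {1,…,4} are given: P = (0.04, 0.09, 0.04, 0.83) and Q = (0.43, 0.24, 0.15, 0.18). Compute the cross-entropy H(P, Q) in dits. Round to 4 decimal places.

H(P,Q) = −Σ p·log₁₀ q.
  −0.04·log₁₀(0.43) = 0.01466
  −0.09·log₁₀(0.24) = 0.05578
  −0.04·log₁₀(0.15) = 0.03296
  −0.83·log₁₀(0.18) = 0.61812
H(P,Q) = 0.7215 dits.

0.7215 dits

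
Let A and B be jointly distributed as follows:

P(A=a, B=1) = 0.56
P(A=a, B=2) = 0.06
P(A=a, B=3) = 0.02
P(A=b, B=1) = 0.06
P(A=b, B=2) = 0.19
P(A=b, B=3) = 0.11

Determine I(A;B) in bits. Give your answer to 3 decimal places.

Marginals: p(A) = (0.6400, 0.3600), p(B) = (0.6200, 0.2500, 0.1300).
I(A;B) = Σ p(x,y)·log₂[p(x,y)/(p(x)p(y))].
  (a,1): 0.56·log₂(1.4113) = 0.2783
  (a,2): 0.06·log₂(0.3750) = -0.0849
  (a,3): 0.02·log₂(0.2404) = -0.0411
  (b,1): 0.06·log₂(0.2688) = -0.1137
  (b,2): 0.19·log₂(2.1111) = 0.2048
  (b,3): 0.11·log₂(2.3504) = 0.1356
Sum = 0.379 bits.

0.379 bits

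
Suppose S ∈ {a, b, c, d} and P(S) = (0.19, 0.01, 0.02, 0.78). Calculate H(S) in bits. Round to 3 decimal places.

H(S) = −Σ p·log₂ p.
  −(0.19)·log₂(0.19) = 0.4552
  −(0.01)·log₂(0.01) = 0.0664
  −(0.02)·log₂(0.02) = 0.1129
  −(0.78)·log₂(0.78) = 0.2796
Sum: 0.4552 + 0.0664 + 0.1129 + 0.2796 = 0.914 bits.

0.914 bits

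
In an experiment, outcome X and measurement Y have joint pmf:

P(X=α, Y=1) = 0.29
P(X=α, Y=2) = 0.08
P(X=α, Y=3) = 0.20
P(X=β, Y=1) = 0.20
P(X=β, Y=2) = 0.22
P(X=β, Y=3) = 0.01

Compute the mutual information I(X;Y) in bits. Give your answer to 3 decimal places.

Marginals: p(X) = (0.5700, 0.4300), p(Y) = (0.4900, 0.3000, 0.2100).
I(X;Y) = H(X) + H(Y) − H(X,Y).
H(X) = 0.9858, H(Y) = 1.4982, H(X,Y) = 2.2852.
I(X;Y) = 0.9858 + 1.4982 − 2.2852 = 0.199 bits.

0.199 bits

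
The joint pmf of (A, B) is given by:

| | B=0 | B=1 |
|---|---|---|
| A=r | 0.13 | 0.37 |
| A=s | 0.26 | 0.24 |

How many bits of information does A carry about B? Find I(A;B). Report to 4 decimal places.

0.0520 bits

Marginals: p(A) = (0.5000, 0.5000), p(B) = (0.3900, 0.6100).
I(A;B) = Σ p(x,y)·log₂[p(x,y)/(p(x)p(y))].
  (r,0): 0.13·log₂(0.6667) = -0.07605
  (r,1): 0.37·log₂(1.2131) = 0.10312
  (s,0): 0.26·log₂(1.3333) = 0.10791
  (s,1): 0.24·log₂(0.7869) = -0.08299
Sum = 0.0520 bits.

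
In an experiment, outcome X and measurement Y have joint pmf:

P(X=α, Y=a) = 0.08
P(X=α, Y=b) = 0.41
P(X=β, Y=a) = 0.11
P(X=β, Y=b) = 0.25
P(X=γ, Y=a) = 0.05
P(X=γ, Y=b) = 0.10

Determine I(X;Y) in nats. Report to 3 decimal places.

Marginals: p(X) = (0.4900, 0.3600, 0.1500), p(Y) = (0.2400, 0.7600).
I(X;Y) = Σ p(x,y)·ln[p(x,y)/(p(x)p(y))].
  (α,a): 0.08·ln(0.6803) = -0.0308
  (α,b): 0.41·ln(1.1010) = 0.0394
  (β,a): 0.11·ln(1.2731) = 0.0266
  (β,b): 0.25·ln(0.9137) = -0.0226
  (γ,a): 0.05·ln(1.3889) = 0.0164
  (γ,b): 0.10·ln(0.8772) = -0.0131
Sum = 0.016 nats.

0.016 nats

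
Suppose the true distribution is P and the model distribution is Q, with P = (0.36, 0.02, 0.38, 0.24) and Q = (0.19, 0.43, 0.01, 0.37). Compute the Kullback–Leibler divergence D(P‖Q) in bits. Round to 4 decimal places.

D(P‖Q) = Σ p·log₂(p/q).
  0.36·log₂(0.36/0.19) = 0.33192
  0.02·log₂(0.02/0.43) = -0.08853
  0.38·log₂(0.38/0.01) = 1.99421
  0.24·log₂(0.24/0.37) = -0.14988
D(P‖Q) = 2.0877 bits.

2.0877 bits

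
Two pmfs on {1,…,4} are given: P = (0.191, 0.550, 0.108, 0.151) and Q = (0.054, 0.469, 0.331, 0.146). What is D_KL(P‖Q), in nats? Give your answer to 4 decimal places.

0.2130 nats

D(P‖Q) = Σ p·ln(p/q).
  0.191·ln(0.191/0.054) = 0.24129
  0.550·ln(0.550/0.469) = 0.08762
  0.108·ln(0.108/0.331) = -0.12096
  0.151·ln(0.151/0.146) = 0.00508
D(P‖Q) = 0.2130 nats.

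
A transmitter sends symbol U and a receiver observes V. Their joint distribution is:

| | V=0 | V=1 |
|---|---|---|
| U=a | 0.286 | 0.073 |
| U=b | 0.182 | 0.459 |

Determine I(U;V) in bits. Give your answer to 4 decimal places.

Marginals: p(U) = (0.3590, 0.6410), p(V) = (0.4680, 0.5320).
I(U;V) = H(U) + H(V) − H(U,V).
H(U) = 0.9418, H(V) = 0.9970, H(U,V) = 1.7551.
I(U;V) = 0.9418 + 0.9970 − 1.7551 = 0.1837 bits.

0.1837 bits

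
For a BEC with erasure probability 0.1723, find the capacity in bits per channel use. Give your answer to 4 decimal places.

Binary erasure channel: capacity C = 1 − ε.
C = 1 − 0.1723 = 0.8277 bits per channel use.

0.8277 bits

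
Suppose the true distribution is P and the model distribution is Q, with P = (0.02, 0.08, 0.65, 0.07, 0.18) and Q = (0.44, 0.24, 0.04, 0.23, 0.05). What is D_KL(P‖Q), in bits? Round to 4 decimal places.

D(P‖Q) = Σ p·log₂(p/q).
  0.02·log₂(0.02/0.44) = -0.08919
  0.08·log₂(0.08/0.24) = -0.12680
  0.65·log₂(0.65/0.04) = 2.61454
  0.07·log₂(0.07/0.23) = -0.12013
  0.18·log₂(0.18/0.05) = 0.33264
D(P‖Q) = 2.6111 bits.

2.6111 bits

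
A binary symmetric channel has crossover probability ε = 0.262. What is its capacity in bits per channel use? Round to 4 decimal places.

0.1703 bits

Binary symmetric channel: C = 1 − h₂(ε) where h₂ is the binary entropy function.
h₂(0.262) = −0.262·log₂0.262 − 0.738·log₂0.738 = 0.8297.
C = 1 − 0.8297 = 0.1703 bits per channel use.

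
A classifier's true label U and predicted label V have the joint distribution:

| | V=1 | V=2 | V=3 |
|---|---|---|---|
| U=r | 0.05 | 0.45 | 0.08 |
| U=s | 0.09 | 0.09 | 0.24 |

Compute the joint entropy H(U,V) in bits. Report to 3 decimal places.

H(U,V) = −Σ p(x,y)·log₂ p(x,y) over all 6 cells.
  cell (r,1): −0.05·log₂0.05 = 0.2161
  cell (r,2): −0.45·log₂0.45 = 0.5184
  cell (r,3): −0.08·log₂0.08 = 0.2915
  cell (s,1): −0.09·log₂0.09 = 0.3127
  cell (s,2): −0.09·log₂0.09 = 0.3127
  cell (s,3): −0.24·log₂0.24 = 0.4941
Sum = 2.145 bits.

2.145 bits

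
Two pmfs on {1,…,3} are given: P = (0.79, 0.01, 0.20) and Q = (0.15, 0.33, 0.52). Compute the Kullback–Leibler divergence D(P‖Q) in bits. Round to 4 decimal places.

D(P‖Q) = Σ p·log₂(p/q).
  0.79·log₂(0.79/0.15) = 1.89354
  0.01·log₂(0.01/0.33) = -0.05044
  0.20·log₂(0.20/0.52) = -0.27570
D(P‖Q) = 1.5674 bits.

1.5674 bits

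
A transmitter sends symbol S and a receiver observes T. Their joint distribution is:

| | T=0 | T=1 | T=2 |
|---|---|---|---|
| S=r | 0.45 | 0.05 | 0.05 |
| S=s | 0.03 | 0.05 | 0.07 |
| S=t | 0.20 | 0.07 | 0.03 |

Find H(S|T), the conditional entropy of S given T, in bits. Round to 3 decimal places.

1.248 bits

Chain rule: H(S|T) = H(S,T) − H(T).
Marginals: p(S) = (0.5500, 0.1500, 0.3000), p(T) = (0.6800, 0.1700, 0.1500).
H(S,T) = 2.4717 bits; H(T) = 1.2235 bits.
H(S|T) = 2.4717 − 1.2235 = 1.248 bits.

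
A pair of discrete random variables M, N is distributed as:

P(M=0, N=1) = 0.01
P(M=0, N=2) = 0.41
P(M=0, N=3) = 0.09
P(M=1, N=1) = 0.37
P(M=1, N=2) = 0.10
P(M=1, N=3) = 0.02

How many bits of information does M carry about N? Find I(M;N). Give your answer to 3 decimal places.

Marginals: p(M) = (0.5100, 0.4900), p(N) = (0.3800, 0.5100, 0.1100).
I(M;N) = H(M) + H(N) − H(M,N).
H(M) = 0.9997, H(N) = 1.3762, H(M,N) = 1.8823.
I(M;N) = 0.9997 + 1.3762 − 1.8823 = 0.494 bits.

0.494 bits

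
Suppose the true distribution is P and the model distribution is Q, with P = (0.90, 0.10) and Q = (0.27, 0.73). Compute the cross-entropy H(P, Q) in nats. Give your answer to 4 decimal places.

1.2099 nats

H(P,Q) = −Σ p·ln q.
  −0.90·ln(0.27) = 1.17840
  −0.10·ln(0.73) = 0.03147
H(P,Q) = 1.2099 nats.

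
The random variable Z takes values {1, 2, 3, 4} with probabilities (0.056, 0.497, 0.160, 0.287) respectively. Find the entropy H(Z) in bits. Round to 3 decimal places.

1.674 bits

H(Z) = −Σ p·log₂ p.
  −(0.056)·log₂(0.056) = 0.2329
  −(0.497)·log₂(0.497) = 0.5013
  −(0.160)·log₂(0.160) = 0.4230
  −(0.287)·log₂(0.287) = 0.5169
Sum: 0.2329 + 0.5013 + 0.4230 + 0.5169 = 1.674 bits.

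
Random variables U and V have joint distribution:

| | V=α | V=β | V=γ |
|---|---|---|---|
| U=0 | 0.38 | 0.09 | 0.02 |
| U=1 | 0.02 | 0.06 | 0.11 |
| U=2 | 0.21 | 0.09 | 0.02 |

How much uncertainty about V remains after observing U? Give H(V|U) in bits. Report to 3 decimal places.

1.075 bits

Marginals: p(U) = (0.4900, 0.1900, 0.3200), p(V) = (0.6100, 0.2400, 0.1500).
H(V|U) = Σ p(U) · H(V|U=·).
  U=0: p=0.4900, H(V|U=0) = 0.9218
  U=1: p=0.1900, H(V|U=1) = 1.3235
  U=2: p=0.3200, H(V|U=2) = 1.1635
Weighted sum = 1.075 bits.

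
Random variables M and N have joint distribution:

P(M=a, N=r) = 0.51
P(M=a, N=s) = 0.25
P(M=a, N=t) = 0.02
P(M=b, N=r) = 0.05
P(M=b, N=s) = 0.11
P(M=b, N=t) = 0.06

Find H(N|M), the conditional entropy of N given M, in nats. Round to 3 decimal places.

0.803 nats

Chain rule: H(N|M) = H(M,N) − H(M).
Marginals: p(M) = (0.7800, 0.2200), p(N) = (0.5600, 0.3600, 0.0800).
H(M,N) = 1.3296 nats; H(M) = 0.5269 nats.
H(N|M) = 1.3296 − 0.5269 = 0.803 nats.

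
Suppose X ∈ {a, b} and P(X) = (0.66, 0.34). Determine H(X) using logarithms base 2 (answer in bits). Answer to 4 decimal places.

0.9248 bits

H(X) = −Σ p·log₂ p.
  −(0.66)·log₂(0.66) = 0.39564
  −(0.34)·log₂(0.34) = 0.52917
Sum: 0.39564 + 0.52917 = 0.9248 bits.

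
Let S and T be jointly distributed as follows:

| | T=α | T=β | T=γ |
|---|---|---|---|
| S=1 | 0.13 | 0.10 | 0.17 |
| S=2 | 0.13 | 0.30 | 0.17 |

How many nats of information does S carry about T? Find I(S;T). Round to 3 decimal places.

Marginals: p(S) = (0.4000, 0.6000), p(T) = (0.2600, 0.4000, 0.3400).
I(S;T) = Σ p(x,y)·ln[p(x,y)/(p(x)p(y))].
  (1,α): 0.13·ln(1.2500) = 0.0290
  (1,β): 0.10·ln(0.6250) = -0.0470
  (1,γ): 0.17·ln(1.2500) = 0.0379
  (2,α): 0.13·ln(0.8333) = -0.0237
  (2,β): 0.30·ln(1.2500) = 0.0669
  (2,γ): 0.17·ln(0.8333) = -0.0310
Sum = 0.032 nats.

0.032 nats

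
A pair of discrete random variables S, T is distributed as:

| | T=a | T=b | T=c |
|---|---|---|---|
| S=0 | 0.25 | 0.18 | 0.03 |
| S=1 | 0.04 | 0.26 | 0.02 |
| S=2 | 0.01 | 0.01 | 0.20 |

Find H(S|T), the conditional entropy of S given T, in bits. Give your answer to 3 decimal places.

Chain rule: H(S|T) = H(S,T) − H(T).
Marginals: p(S) = (0.4600, 0.3200, 0.2200), p(T) = (0.3000, 0.4500, 0.2500).
H(S,T) = 2.4983 bits; H(T) = 1.5395 bits.
H(S|T) = 2.4983 − 1.5395 = 0.959 bits.

0.959 bits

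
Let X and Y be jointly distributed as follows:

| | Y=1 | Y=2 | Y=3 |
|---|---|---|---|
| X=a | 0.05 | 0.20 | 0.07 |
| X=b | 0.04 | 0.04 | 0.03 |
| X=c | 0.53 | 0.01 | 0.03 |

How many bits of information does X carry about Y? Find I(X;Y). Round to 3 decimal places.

Marginals: p(X) = (0.3200, 0.1100, 0.5700), p(Y) = (0.6200, 0.2500, 0.1300).
I(X;Y) = Σ p(x,y)·log₂[p(x,y)/(p(x)p(y))].
  (a,1): 0.05·log₂(0.2520) = -0.0994
  (a,2): 0.20·log₂(2.5000) = 0.2644
  (a,3): 0.07·log₂(1.6827) = 0.0526
  (b,1): 0.04·log₂(0.5865) = -0.0308
  (b,2): 0.04·log₂(1.4545) = 0.0216
  (b,3): 0.03·log₂(2.0979) = 0.0321
  (c,1): 0.53·log₂(1.4997) = 0.3099
  (c,2): 0.01·log₂(0.0702) = -0.0383
  (c,3): 0.03·log₂(0.4049) = -0.0391
Sum = 0.473 bits.

0.473 bits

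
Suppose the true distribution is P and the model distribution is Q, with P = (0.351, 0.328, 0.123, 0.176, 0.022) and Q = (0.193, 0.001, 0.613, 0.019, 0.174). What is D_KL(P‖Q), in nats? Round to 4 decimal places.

2.2588 nats

D(P‖Q) = Σ p·ln(p/q).
  0.351·ln(0.351/0.193) = 0.20993
  0.328·ln(0.328/0.001) = 1.90011
  0.123·ln(0.123/0.613) = -0.19756
  0.176·ln(0.176/0.019) = 0.39178
  0.022·ln(0.022/0.174) = -0.04550
D(P‖Q) = 2.2588 nats.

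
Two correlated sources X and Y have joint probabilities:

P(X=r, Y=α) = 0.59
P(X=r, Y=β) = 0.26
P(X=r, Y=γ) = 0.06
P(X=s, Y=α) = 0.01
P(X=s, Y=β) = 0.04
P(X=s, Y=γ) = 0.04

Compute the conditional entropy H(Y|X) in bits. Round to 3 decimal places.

1.199 bits

Marginals: p(X) = (0.9100, 0.0900), p(Y) = (0.6000, 0.3000, 0.1000).
H(Y|X) = Σ p(X) · H(Y|X=·).
  X=r: p=0.9100, H(Y|X=r) = 1.1804
  X=s: p=0.0900, H(Y|X=s) = 1.3921
Weighted sum = 1.199 bits.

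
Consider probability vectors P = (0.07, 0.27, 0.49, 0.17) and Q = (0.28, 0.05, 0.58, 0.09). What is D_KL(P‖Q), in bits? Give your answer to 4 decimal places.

D(P‖Q) = Σ p·log₂(p/q).
  0.07·log₂(0.07/0.28) = -0.14000
  0.27·log₂(0.27/0.05) = 0.65690
  0.49·log₂(0.49/0.58) = -0.11920
  0.17·log₂(0.17/0.09) = 0.15598
D(P‖Q) = 0.5537 bits.

0.5537 bits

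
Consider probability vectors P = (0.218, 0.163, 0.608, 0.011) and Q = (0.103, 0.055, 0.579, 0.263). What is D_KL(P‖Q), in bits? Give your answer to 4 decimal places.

D(P‖Q) = Σ p·log₂(p/q).
  0.218·log₂(0.218/0.103) = 0.23581
  0.163·log₂(0.163/0.055) = 0.25548
  0.608·log₂(0.608/0.579) = 0.04287
  0.011·log₂(0.011/0.263) = -0.05037
D(P‖Q) = 0.4838 bits.

0.4838 bits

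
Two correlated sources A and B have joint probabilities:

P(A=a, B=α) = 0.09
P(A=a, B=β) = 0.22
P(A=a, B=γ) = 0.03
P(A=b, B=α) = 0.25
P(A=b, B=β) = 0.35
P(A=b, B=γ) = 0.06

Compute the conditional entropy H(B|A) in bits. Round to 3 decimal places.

Chain rule: H(B|A) = H(A,B) − H(A).
Marginals: p(A) = (0.3400, 0.6600), p(B) = (0.3400, 0.5700, 0.0900).
H(A,B) = 2.2186 bits; H(A) = 0.9248 bits.
H(B|A) = 2.2186 − 0.9248 = 1.294 bits.

1.294 bits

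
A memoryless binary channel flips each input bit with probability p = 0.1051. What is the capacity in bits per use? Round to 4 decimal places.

Binary symmetric channel: C = 1 − h₂(ε) where h₂ is the binary entropy function.
h₂(0.1051) = −0.1051·log₂0.1051 − 0.8949·log₂0.8949 = 0.4850.
C = 1 − 0.4850 = 0.5150 bits per channel use.

0.5150 bits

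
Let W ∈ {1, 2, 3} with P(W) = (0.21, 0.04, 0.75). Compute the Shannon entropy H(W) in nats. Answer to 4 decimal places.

H(W) = −Σ p·ln p.
  −(0.21)·ln(0.21) = 0.32774
  −(0.04)·ln(0.04) = 0.12876
  −(0.75)·ln(0.75) = 0.21576
Sum: 0.32774 + 0.12876 + 0.21576 = 0.6723 nats.

0.6723 nats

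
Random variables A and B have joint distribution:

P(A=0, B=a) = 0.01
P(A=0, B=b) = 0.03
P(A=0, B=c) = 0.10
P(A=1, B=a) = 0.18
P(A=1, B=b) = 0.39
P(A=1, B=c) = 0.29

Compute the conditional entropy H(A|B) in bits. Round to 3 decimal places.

0.533 bits

Marginals: p(A) = (0.1400, 0.8600), p(B) = (0.1900, 0.4200, 0.3900).
H(A|B) = Σ p(B) · H(A|B=·).
  B=a: p=0.1900, H(A|B=a) = 0.2975
  B=b: p=0.4200, H(A|B=b) = 0.3712
  B=c: p=0.3900, H(A|B=c) = 0.8213
Weighted sum = 0.533 bits.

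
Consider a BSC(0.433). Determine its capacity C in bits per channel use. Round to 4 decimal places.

Binary symmetric channel: C = 1 − h₂(ε) where h₂ is the binary entropy function.
h₂(0.433) = −0.433·log₂0.433 − 0.567·log₂0.567 = 0.9870.
C = 1 − 0.9870 = 0.0130 bits per channel use.

0.0130 bits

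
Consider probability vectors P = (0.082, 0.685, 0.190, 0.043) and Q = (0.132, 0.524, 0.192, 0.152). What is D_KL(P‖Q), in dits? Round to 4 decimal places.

D(P‖Q) = Σ p·log₁₀(p/q).
  0.082·log₁₀(0.082/0.132) = -0.01695
  0.685·log₁₀(0.685/0.524) = 0.07971
  0.190·log₁₀(0.190/0.192) = -0.00086
  0.043·log₁₀(0.043/0.152) = -0.02358
D(P‖Q) = 0.0383 dits.

0.0383 dits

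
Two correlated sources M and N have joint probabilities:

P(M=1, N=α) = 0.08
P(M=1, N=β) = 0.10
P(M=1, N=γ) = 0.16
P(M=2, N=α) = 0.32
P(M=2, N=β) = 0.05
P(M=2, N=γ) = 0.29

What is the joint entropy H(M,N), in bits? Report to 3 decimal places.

H(M,N) = −Σ p(x,y)·log₂ p(x,y) over all 6 cells.
  cell (1,α): −0.08·log₂0.08 = 0.2915
  cell (1,β): −0.10·log₂0.10 = 0.3322
  cell (1,γ): −0.16·log₂0.16 = 0.4230
  cell (2,α): −0.32·log₂0.32 = 0.5260
  cell (2,β): −0.05·log₂0.05 = 0.2161
  cell (2,γ): −0.29·log₂0.29 = 0.5179
Sum = 2.307 bits.

2.307 bits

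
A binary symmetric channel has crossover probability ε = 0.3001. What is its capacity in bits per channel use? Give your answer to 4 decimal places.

0.1186 bits

Binary symmetric channel: C = 1 − h₂(ε) where h₂ is the binary entropy function.
h₂(0.3001) = −0.3001·log₂0.3001 − 0.6999·log₂0.6999 = 0.8814.
C = 1 − 0.8814 = 0.1186 bits per channel use.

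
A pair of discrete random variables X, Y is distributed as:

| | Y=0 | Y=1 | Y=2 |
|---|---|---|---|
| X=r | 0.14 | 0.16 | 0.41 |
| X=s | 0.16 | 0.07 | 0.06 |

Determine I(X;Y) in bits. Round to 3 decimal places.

0.107 bits

Marginals: p(X) = (0.7100, 0.2900), p(Y) = (0.3000, 0.2300, 0.4700).
I(X;Y) = Σ p(x,y)·log₂[p(x,y)/(p(x)p(y))].
  (r,0): 0.14·log₂(0.6573) = -0.0848
  (r,1): 0.16·log₂(0.9798) = -0.0047
  (r,2): 0.41·log₂(1.2286) = 0.1218
  (s,0): 0.16·log₂(1.8391) = 0.1406
  (s,1): 0.07·log₂(1.0495) = 0.0049
  (s,2): 0.06·log₂(0.4402) = -0.0710
Sum = 0.107 bits.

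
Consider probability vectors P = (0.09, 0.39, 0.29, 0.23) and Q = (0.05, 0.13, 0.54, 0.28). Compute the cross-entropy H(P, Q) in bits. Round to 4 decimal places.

2.2171 bits

H(P,Q) = −Σ p·log₂ q.
  −0.09·log₂(0.05) = 0.38897
  −0.39·log₂(0.13) = 1.14793
  −0.29·log₂(0.54) = 0.25780
  −0.23·log₂(0.28) = 0.42240
H(P,Q) = 2.2171 bits.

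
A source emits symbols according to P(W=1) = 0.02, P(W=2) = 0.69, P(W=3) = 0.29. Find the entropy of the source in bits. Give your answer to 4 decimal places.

H(W) = −Σ p·log₂ p.
  −(0.02)·log₂(0.02) = 0.11288
  −(0.69)·log₂(0.69) = 0.36938
  −(0.29)·log₂(0.29) = 0.51790
Sum: 0.11288 + 0.36938 + 0.51790 = 1.0002 bits.

1.0002 bits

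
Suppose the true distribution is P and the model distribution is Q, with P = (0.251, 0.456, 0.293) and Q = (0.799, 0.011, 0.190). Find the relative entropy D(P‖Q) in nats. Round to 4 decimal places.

1.5347 nats

D(P‖Q) = Σ p·ln(p/q).
  0.251·ln(0.251/0.799) = -0.29063
  0.456·ln(0.456/0.011) = 1.69842
  0.293·ln(0.293/0.190) = 0.12691
D(P‖Q) = 1.5347 nats.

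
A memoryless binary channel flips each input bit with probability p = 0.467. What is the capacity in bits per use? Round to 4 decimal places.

0.0031 bits

Binary symmetric channel: C = 1 − h₂(ε) where h₂ is the binary entropy function.
h₂(0.467) = −0.467·log₂0.467 − 0.533·log₂0.533 = 0.9969.
C = 1 − 0.9969 = 0.0031 bits per channel use.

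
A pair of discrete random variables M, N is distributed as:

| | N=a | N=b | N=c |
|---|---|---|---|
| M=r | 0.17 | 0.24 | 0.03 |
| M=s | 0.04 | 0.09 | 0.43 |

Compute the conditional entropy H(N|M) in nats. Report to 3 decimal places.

0.771 nats

Chain rule: H(N|M) = H(M,N) − H(M).
Marginals: p(M) = (0.4400, 0.5600), p(N) = (0.2100, 0.3300, 0.4600).
H(M,N) = 1.4573 nats; H(M) = 0.6859 nats.
H(N|M) = 1.4573 − 0.6859 = 0.771 nats.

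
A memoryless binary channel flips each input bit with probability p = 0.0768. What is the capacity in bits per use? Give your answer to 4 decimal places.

0.6092 bits

Binary symmetric channel: C = 1 − h₂(ε) where h₂ is the binary entropy function.
h₂(0.0768) = −0.0768·log₂0.0768 − 0.9232·log₂0.9232 = 0.3908.
C = 1 − 0.3908 = 0.6092 bits per channel use.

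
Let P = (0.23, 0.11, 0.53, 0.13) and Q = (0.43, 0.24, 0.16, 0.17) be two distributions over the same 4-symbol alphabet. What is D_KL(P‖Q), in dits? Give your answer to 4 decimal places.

D(P‖Q) = Σ p·log₁₀(p/q).
  0.23·log₁₀(0.23/0.43) = -0.06250
  0.11·log₁₀(0.11/0.24) = -0.03727
  0.53·log₁₀(0.53/0.16) = 0.27568
  0.13·log₁₀(0.13/0.17) = -0.01515
D(P‖Q) = 0.1608 dits.

0.1608 dits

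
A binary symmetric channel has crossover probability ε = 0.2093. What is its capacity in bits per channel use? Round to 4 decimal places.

0.2599 bits

Binary symmetric channel: C = 1 − h₂(ε) where h₂ is the binary entropy function.
h₂(0.2093) = −0.2093·log₂0.2093 − 0.7907·log₂0.7907 = 0.7401.
C = 1 − 0.7401 = 0.2599 bits per channel use.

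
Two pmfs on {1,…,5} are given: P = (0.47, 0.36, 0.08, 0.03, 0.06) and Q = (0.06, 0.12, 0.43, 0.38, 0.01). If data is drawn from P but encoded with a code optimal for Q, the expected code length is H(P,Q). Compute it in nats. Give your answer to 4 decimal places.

2.4585 nats

H(P,Q) = −Σ p·ln q.
  −0.47·ln(0.06) = 1.32230
  −0.36·ln(0.12) = 0.76329
  −0.08·ln(0.43) = 0.06752
  −0.03·ln(0.38) = 0.02903
  −0.06·ln(0.01) = 0.27631
H(P,Q) = 2.4585 nats.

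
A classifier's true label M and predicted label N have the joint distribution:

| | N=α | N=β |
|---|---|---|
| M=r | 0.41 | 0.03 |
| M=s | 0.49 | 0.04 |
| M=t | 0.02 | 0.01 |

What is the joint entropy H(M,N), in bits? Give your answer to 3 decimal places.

H(M,N) = −Σ p(x,y)·log₂ p(x,y) over all 6 cells.
  cell (r,α): −0.41·log₂0.41 = 0.5274
  cell (r,β): −0.03·log₂0.03 = 0.1518
  cell (s,α): −0.49·log₂0.49 = 0.5043
  cell (s,β): −0.04·log₂0.04 = 0.1858
  cell (t,α): −0.02·log₂0.02 = 0.1129
  cell (t,β): −0.01·log₂0.01 = 0.0664
Sum = 1.549 bits.

1.549 bits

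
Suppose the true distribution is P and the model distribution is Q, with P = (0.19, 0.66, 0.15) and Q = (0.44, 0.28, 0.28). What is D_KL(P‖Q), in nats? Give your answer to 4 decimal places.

D(P‖Q) = Σ p·ln(p/q).
  0.19·ln(0.19/0.44) = -0.15955
  0.66·ln(0.66/0.28) = 0.56592
  0.15·ln(0.15/0.28) = -0.09362
D(P‖Q) = 0.3127 nats.

0.3127 nats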